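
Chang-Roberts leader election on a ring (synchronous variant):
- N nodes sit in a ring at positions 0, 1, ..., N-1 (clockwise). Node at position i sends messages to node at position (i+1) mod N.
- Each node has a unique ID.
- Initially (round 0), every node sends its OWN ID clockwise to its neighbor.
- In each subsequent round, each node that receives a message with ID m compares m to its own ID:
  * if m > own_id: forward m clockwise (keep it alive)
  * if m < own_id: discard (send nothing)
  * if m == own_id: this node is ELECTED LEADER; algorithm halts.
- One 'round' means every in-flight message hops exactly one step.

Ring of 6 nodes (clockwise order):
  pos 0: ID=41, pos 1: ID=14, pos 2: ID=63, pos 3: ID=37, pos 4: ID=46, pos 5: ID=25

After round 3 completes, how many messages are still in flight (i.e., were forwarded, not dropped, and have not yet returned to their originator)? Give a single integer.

Round 1: pos1(id14) recv 41: fwd; pos2(id63) recv 14: drop; pos3(id37) recv 63: fwd; pos4(id46) recv 37: drop; pos5(id25) recv 46: fwd; pos0(id41) recv 25: drop
Round 2: pos2(id63) recv 41: drop; pos4(id46) recv 63: fwd; pos0(id41) recv 46: fwd
Round 3: pos5(id25) recv 63: fwd; pos1(id14) recv 46: fwd
After round 3: 2 messages still in flight

Answer: 2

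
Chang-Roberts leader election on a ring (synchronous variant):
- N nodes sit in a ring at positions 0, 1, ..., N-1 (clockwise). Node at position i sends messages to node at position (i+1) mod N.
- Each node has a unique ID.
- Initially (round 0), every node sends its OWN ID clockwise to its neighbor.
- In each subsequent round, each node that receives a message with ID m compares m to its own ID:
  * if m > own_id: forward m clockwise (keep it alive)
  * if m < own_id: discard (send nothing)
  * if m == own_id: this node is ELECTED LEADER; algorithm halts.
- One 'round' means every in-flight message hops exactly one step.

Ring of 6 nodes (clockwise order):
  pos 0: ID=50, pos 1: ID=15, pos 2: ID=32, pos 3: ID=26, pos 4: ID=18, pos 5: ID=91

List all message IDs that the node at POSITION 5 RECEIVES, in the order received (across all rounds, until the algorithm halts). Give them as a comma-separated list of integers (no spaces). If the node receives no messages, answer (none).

Round 1: pos1(id15) recv 50: fwd; pos2(id32) recv 15: drop; pos3(id26) recv 32: fwd; pos4(id18) recv 26: fwd; pos5(id91) recv 18: drop; pos0(id50) recv 91: fwd
Round 2: pos2(id32) recv 50: fwd; pos4(id18) recv 32: fwd; pos5(id91) recv 26: drop; pos1(id15) recv 91: fwd
Round 3: pos3(id26) recv 50: fwd; pos5(id91) recv 32: drop; pos2(id32) recv 91: fwd
Round 4: pos4(id18) recv 50: fwd; pos3(id26) recv 91: fwd
Round 5: pos5(id91) recv 50: drop; pos4(id18) recv 91: fwd
Round 6: pos5(id91) recv 91: ELECTED

Answer: 18,26,32,50,91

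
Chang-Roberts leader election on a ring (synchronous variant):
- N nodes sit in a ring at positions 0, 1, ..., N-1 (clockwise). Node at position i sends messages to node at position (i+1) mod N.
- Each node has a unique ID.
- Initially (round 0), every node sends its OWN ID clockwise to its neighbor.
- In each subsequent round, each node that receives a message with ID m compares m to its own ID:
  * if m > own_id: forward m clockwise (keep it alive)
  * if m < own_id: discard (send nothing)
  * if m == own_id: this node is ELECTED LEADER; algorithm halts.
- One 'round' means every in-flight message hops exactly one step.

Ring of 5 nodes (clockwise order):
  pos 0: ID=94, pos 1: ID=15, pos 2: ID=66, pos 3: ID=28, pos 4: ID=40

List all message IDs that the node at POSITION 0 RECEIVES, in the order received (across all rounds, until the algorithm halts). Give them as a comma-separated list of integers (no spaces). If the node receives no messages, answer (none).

Answer: 40,66,94

Derivation:
Round 1: pos1(id15) recv 94: fwd; pos2(id66) recv 15: drop; pos3(id28) recv 66: fwd; pos4(id40) recv 28: drop; pos0(id94) recv 40: drop
Round 2: pos2(id66) recv 94: fwd; pos4(id40) recv 66: fwd
Round 3: pos3(id28) recv 94: fwd; pos0(id94) recv 66: drop
Round 4: pos4(id40) recv 94: fwd
Round 5: pos0(id94) recv 94: ELECTED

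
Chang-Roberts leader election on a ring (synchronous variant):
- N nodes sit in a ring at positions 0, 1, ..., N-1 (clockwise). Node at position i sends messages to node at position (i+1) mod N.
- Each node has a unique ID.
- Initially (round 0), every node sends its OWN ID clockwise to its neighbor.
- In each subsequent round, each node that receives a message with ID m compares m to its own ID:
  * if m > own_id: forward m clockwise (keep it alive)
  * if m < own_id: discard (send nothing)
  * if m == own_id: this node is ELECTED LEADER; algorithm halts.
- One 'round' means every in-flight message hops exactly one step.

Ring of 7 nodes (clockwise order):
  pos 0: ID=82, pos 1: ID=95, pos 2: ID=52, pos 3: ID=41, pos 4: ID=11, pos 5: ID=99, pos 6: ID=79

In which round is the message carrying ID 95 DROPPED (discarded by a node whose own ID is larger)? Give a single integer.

Answer: 4

Derivation:
Round 1: pos1(id95) recv 82: drop; pos2(id52) recv 95: fwd; pos3(id41) recv 52: fwd; pos4(id11) recv 41: fwd; pos5(id99) recv 11: drop; pos6(id79) recv 99: fwd; pos0(id82) recv 79: drop
Round 2: pos3(id41) recv 95: fwd; pos4(id11) recv 52: fwd; pos5(id99) recv 41: drop; pos0(id82) recv 99: fwd
Round 3: pos4(id11) recv 95: fwd; pos5(id99) recv 52: drop; pos1(id95) recv 99: fwd
Round 4: pos5(id99) recv 95: drop; pos2(id52) recv 99: fwd
Round 5: pos3(id41) recv 99: fwd
Round 6: pos4(id11) recv 99: fwd
Round 7: pos5(id99) recv 99: ELECTED
Message ID 95 originates at pos 1; dropped at pos 5 in round 4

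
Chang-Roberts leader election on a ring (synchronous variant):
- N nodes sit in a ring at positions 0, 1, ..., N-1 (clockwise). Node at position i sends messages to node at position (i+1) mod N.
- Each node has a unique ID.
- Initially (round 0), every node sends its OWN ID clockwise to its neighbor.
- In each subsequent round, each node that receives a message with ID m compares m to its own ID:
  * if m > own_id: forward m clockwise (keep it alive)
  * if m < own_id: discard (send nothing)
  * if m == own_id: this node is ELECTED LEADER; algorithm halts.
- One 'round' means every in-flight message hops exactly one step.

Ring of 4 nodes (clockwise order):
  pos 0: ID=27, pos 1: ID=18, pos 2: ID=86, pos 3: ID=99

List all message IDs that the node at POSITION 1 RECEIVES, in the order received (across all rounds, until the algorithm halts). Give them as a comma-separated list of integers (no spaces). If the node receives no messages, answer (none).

Round 1: pos1(id18) recv 27: fwd; pos2(id86) recv 18: drop; pos3(id99) recv 86: drop; pos0(id27) recv 99: fwd
Round 2: pos2(id86) recv 27: drop; pos1(id18) recv 99: fwd
Round 3: pos2(id86) recv 99: fwd
Round 4: pos3(id99) recv 99: ELECTED

Answer: 27,99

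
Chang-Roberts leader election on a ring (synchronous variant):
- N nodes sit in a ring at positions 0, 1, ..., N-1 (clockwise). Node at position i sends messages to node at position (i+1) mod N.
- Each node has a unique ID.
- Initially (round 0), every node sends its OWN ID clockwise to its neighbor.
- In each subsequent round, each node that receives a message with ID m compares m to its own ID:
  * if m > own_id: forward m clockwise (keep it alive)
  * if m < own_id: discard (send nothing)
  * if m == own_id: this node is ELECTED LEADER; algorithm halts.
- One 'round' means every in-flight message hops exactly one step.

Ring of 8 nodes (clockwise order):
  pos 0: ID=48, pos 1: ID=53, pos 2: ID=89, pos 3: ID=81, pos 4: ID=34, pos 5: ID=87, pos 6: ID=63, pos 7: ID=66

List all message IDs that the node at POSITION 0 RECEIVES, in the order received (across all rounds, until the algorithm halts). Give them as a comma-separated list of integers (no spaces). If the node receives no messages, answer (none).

Answer: 66,87,89

Derivation:
Round 1: pos1(id53) recv 48: drop; pos2(id89) recv 53: drop; pos3(id81) recv 89: fwd; pos4(id34) recv 81: fwd; pos5(id87) recv 34: drop; pos6(id63) recv 87: fwd; pos7(id66) recv 63: drop; pos0(id48) recv 66: fwd
Round 2: pos4(id34) recv 89: fwd; pos5(id87) recv 81: drop; pos7(id66) recv 87: fwd; pos1(id53) recv 66: fwd
Round 3: pos5(id87) recv 89: fwd; pos0(id48) recv 87: fwd; pos2(id89) recv 66: drop
Round 4: pos6(id63) recv 89: fwd; pos1(id53) recv 87: fwd
Round 5: pos7(id66) recv 89: fwd; pos2(id89) recv 87: drop
Round 6: pos0(id48) recv 89: fwd
Round 7: pos1(id53) recv 89: fwd
Round 8: pos2(id89) recv 89: ELECTED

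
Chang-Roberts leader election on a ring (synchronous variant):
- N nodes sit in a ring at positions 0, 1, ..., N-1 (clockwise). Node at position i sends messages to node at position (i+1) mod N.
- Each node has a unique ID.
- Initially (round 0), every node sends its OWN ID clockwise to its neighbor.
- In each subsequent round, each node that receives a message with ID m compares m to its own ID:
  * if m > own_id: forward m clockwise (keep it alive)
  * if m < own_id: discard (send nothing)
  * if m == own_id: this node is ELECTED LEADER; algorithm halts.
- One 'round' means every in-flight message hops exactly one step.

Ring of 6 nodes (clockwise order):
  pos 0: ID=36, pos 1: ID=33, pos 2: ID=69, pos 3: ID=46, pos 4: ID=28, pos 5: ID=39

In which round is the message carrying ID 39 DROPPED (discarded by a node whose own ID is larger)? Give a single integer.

Answer: 3

Derivation:
Round 1: pos1(id33) recv 36: fwd; pos2(id69) recv 33: drop; pos3(id46) recv 69: fwd; pos4(id28) recv 46: fwd; pos5(id39) recv 28: drop; pos0(id36) recv 39: fwd
Round 2: pos2(id69) recv 36: drop; pos4(id28) recv 69: fwd; pos5(id39) recv 46: fwd; pos1(id33) recv 39: fwd
Round 3: pos5(id39) recv 69: fwd; pos0(id36) recv 46: fwd; pos2(id69) recv 39: drop
Round 4: pos0(id36) recv 69: fwd; pos1(id33) recv 46: fwd
Round 5: pos1(id33) recv 69: fwd; pos2(id69) recv 46: drop
Round 6: pos2(id69) recv 69: ELECTED
Message ID 39 originates at pos 5; dropped at pos 2 in round 3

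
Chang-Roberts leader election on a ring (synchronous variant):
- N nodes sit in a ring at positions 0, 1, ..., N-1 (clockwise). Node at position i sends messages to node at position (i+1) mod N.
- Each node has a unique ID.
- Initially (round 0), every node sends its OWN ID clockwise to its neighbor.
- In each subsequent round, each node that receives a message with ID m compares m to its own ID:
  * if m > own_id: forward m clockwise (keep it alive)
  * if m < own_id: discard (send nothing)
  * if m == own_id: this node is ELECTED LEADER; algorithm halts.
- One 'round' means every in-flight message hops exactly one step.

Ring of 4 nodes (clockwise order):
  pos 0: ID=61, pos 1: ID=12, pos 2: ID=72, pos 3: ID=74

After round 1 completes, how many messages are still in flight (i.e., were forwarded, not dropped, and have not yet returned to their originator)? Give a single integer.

Answer: 2

Derivation:
Round 1: pos1(id12) recv 61: fwd; pos2(id72) recv 12: drop; pos3(id74) recv 72: drop; pos0(id61) recv 74: fwd
After round 1: 2 messages still in flight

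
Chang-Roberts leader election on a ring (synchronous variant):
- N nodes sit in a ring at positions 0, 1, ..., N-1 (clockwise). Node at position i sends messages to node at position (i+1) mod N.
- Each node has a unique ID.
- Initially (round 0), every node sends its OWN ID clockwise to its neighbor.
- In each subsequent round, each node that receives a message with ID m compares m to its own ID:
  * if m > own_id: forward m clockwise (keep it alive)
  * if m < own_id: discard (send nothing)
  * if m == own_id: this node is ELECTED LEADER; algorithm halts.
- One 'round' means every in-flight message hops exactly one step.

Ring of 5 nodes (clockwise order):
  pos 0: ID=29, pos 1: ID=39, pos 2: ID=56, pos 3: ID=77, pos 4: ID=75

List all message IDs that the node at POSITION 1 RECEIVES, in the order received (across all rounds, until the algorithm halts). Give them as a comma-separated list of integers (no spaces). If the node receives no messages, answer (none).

Answer: 29,75,77

Derivation:
Round 1: pos1(id39) recv 29: drop; pos2(id56) recv 39: drop; pos3(id77) recv 56: drop; pos4(id75) recv 77: fwd; pos0(id29) recv 75: fwd
Round 2: pos0(id29) recv 77: fwd; pos1(id39) recv 75: fwd
Round 3: pos1(id39) recv 77: fwd; pos2(id56) recv 75: fwd
Round 4: pos2(id56) recv 77: fwd; pos3(id77) recv 75: drop
Round 5: pos3(id77) recv 77: ELECTED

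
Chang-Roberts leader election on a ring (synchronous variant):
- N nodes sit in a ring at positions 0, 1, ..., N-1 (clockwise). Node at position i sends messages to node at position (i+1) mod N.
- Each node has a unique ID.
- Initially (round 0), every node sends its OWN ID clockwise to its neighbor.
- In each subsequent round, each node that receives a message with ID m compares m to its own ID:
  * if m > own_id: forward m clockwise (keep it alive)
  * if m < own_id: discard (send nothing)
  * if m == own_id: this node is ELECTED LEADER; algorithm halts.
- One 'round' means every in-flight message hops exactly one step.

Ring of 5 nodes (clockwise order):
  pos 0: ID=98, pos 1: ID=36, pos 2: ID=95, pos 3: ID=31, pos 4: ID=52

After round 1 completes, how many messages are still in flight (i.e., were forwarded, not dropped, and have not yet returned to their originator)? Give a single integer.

Round 1: pos1(id36) recv 98: fwd; pos2(id95) recv 36: drop; pos3(id31) recv 95: fwd; pos4(id52) recv 31: drop; pos0(id98) recv 52: drop
After round 1: 2 messages still in flight

Answer: 2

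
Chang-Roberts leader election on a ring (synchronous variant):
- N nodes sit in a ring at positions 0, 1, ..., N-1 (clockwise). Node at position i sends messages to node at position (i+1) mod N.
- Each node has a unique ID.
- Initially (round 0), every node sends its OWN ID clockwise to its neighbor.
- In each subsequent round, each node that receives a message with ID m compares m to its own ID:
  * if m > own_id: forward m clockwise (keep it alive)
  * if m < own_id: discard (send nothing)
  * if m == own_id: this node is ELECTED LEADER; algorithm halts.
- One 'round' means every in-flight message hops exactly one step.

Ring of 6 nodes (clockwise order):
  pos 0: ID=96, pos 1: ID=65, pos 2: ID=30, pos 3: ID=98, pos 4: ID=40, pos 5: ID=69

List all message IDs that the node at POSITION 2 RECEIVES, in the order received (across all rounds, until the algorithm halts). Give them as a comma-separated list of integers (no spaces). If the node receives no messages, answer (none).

Answer: 65,96,98

Derivation:
Round 1: pos1(id65) recv 96: fwd; pos2(id30) recv 65: fwd; pos3(id98) recv 30: drop; pos4(id40) recv 98: fwd; pos5(id69) recv 40: drop; pos0(id96) recv 69: drop
Round 2: pos2(id30) recv 96: fwd; pos3(id98) recv 65: drop; pos5(id69) recv 98: fwd
Round 3: pos3(id98) recv 96: drop; pos0(id96) recv 98: fwd
Round 4: pos1(id65) recv 98: fwd
Round 5: pos2(id30) recv 98: fwd
Round 6: pos3(id98) recv 98: ELECTED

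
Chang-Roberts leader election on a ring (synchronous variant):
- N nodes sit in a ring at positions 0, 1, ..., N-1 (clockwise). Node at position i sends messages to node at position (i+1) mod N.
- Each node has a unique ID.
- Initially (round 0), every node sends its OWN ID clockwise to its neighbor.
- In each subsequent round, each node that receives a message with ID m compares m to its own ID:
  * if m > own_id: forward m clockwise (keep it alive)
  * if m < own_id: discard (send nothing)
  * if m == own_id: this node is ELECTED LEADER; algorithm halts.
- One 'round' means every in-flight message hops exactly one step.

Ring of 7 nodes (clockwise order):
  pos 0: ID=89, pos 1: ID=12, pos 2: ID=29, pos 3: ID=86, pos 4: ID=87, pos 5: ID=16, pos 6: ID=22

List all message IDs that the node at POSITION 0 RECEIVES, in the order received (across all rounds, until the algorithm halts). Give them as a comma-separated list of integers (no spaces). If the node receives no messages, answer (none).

Answer: 22,87,89

Derivation:
Round 1: pos1(id12) recv 89: fwd; pos2(id29) recv 12: drop; pos3(id86) recv 29: drop; pos4(id87) recv 86: drop; pos5(id16) recv 87: fwd; pos6(id22) recv 16: drop; pos0(id89) recv 22: drop
Round 2: pos2(id29) recv 89: fwd; pos6(id22) recv 87: fwd
Round 3: pos3(id86) recv 89: fwd; pos0(id89) recv 87: drop
Round 4: pos4(id87) recv 89: fwd
Round 5: pos5(id16) recv 89: fwd
Round 6: pos6(id22) recv 89: fwd
Round 7: pos0(id89) recv 89: ELECTED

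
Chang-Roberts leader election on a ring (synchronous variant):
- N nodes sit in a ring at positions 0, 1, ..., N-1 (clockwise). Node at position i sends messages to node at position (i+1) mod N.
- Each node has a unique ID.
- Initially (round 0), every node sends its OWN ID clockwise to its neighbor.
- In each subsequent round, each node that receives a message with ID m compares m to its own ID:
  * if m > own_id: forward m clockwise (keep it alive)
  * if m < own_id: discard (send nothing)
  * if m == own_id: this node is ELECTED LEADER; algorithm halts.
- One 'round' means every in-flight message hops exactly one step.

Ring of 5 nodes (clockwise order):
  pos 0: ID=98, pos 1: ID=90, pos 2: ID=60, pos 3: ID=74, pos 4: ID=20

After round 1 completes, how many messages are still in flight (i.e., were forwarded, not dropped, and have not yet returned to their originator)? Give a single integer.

Round 1: pos1(id90) recv 98: fwd; pos2(id60) recv 90: fwd; pos3(id74) recv 60: drop; pos4(id20) recv 74: fwd; pos0(id98) recv 20: drop
After round 1: 3 messages still in flight

Answer: 3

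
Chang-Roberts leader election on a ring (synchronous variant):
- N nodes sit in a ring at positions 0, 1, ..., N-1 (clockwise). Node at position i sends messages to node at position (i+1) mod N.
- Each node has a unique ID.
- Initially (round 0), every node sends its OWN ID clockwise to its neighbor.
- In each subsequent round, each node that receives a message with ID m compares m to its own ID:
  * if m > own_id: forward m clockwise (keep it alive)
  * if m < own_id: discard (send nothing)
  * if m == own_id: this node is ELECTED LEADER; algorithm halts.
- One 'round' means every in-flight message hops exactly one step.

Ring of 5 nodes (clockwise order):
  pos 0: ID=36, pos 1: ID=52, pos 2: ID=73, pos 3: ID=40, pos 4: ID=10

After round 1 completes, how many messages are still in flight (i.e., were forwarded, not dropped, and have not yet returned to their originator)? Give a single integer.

Round 1: pos1(id52) recv 36: drop; pos2(id73) recv 52: drop; pos3(id40) recv 73: fwd; pos4(id10) recv 40: fwd; pos0(id36) recv 10: drop
After round 1: 2 messages still in flight

Answer: 2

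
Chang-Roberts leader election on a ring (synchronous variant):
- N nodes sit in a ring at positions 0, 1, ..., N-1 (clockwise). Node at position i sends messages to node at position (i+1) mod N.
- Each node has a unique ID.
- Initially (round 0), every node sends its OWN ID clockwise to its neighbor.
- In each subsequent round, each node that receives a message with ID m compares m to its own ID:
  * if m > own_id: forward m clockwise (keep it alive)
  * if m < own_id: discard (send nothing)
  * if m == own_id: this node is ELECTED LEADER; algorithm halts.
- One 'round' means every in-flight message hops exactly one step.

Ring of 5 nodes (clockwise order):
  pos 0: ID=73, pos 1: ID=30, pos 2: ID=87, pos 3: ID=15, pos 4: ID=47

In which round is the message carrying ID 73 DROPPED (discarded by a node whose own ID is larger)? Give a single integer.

Round 1: pos1(id30) recv 73: fwd; pos2(id87) recv 30: drop; pos3(id15) recv 87: fwd; pos4(id47) recv 15: drop; pos0(id73) recv 47: drop
Round 2: pos2(id87) recv 73: drop; pos4(id47) recv 87: fwd
Round 3: pos0(id73) recv 87: fwd
Round 4: pos1(id30) recv 87: fwd
Round 5: pos2(id87) recv 87: ELECTED
Message ID 73 originates at pos 0; dropped at pos 2 in round 2

Answer: 2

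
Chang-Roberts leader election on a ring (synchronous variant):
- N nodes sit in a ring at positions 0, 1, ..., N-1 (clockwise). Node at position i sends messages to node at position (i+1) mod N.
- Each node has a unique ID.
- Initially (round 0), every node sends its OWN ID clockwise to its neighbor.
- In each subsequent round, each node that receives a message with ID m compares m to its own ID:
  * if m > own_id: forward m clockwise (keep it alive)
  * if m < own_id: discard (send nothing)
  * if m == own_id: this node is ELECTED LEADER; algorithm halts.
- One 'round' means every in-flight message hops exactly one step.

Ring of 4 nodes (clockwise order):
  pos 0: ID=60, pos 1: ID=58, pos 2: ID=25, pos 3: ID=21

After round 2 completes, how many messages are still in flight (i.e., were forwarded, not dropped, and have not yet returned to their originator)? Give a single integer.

Round 1: pos1(id58) recv 60: fwd; pos2(id25) recv 58: fwd; pos3(id21) recv 25: fwd; pos0(id60) recv 21: drop
Round 2: pos2(id25) recv 60: fwd; pos3(id21) recv 58: fwd; pos0(id60) recv 25: drop
After round 2: 2 messages still in flight

Answer: 2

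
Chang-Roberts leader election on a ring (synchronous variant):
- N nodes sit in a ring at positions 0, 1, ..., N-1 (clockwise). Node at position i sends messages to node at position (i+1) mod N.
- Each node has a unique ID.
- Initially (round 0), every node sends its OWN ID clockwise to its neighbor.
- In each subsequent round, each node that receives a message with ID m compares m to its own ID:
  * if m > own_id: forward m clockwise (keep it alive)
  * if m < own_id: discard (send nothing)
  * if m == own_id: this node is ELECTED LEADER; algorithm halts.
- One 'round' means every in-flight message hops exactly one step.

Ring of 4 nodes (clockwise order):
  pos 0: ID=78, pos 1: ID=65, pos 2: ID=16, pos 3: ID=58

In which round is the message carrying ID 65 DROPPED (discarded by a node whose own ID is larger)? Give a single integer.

Answer: 3

Derivation:
Round 1: pos1(id65) recv 78: fwd; pos2(id16) recv 65: fwd; pos3(id58) recv 16: drop; pos0(id78) recv 58: drop
Round 2: pos2(id16) recv 78: fwd; pos3(id58) recv 65: fwd
Round 3: pos3(id58) recv 78: fwd; pos0(id78) recv 65: drop
Round 4: pos0(id78) recv 78: ELECTED
Message ID 65 originates at pos 1; dropped at pos 0 in round 3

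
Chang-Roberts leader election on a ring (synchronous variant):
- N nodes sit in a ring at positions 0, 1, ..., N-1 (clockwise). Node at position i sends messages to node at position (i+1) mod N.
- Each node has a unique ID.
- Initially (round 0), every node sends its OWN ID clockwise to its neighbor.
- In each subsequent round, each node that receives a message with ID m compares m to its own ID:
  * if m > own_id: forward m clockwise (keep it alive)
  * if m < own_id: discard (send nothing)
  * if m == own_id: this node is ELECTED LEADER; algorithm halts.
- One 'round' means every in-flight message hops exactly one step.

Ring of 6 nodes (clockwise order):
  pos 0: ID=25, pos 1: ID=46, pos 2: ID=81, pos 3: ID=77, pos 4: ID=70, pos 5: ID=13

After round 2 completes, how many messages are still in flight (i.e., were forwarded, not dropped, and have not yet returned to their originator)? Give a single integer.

Round 1: pos1(id46) recv 25: drop; pos2(id81) recv 46: drop; pos3(id77) recv 81: fwd; pos4(id70) recv 77: fwd; pos5(id13) recv 70: fwd; pos0(id25) recv 13: drop
Round 2: pos4(id70) recv 81: fwd; pos5(id13) recv 77: fwd; pos0(id25) recv 70: fwd
After round 2: 3 messages still in flight

Answer: 3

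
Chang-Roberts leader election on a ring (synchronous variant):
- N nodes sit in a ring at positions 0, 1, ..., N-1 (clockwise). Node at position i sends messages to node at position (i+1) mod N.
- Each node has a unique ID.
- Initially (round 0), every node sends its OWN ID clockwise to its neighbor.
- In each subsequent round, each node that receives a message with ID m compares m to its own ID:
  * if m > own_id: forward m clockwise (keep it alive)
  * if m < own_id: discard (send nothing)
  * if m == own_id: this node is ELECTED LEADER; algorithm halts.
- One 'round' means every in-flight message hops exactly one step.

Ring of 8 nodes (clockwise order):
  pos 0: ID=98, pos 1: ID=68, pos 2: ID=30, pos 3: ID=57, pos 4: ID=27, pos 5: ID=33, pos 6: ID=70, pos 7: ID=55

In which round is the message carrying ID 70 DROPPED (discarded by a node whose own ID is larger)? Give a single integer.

Answer: 2

Derivation:
Round 1: pos1(id68) recv 98: fwd; pos2(id30) recv 68: fwd; pos3(id57) recv 30: drop; pos4(id27) recv 57: fwd; pos5(id33) recv 27: drop; pos6(id70) recv 33: drop; pos7(id55) recv 70: fwd; pos0(id98) recv 55: drop
Round 2: pos2(id30) recv 98: fwd; pos3(id57) recv 68: fwd; pos5(id33) recv 57: fwd; pos0(id98) recv 70: drop
Round 3: pos3(id57) recv 98: fwd; pos4(id27) recv 68: fwd; pos6(id70) recv 57: drop
Round 4: pos4(id27) recv 98: fwd; pos5(id33) recv 68: fwd
Round 5: pos5(id33) recv 98: fwd; pos6(id70) recv 68: drop
Round 6: pos6(id70) recv 98: fwd
Round 7: pos7(id55) recv 98: fwd
Round 8: pos0(id98) recv 98: ELECTED
Message ID 70 originates at pos 6; dropped at pos 0 in round 2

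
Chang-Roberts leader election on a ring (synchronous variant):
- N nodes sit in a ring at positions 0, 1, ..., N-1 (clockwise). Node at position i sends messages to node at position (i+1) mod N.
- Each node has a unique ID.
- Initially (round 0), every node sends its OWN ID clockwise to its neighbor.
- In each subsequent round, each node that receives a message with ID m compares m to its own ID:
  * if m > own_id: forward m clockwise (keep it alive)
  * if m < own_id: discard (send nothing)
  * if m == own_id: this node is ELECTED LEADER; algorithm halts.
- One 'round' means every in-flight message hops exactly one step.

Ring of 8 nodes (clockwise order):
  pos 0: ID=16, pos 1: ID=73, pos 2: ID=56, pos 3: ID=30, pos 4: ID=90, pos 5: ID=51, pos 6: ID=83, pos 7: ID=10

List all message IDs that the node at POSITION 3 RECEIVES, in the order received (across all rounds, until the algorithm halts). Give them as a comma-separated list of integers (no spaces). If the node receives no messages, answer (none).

Round 1: pos1(id73) recv 16: drop; pos2(id56) recv 73: fwd; pos3(id30) recv 56: fwd; pos4(id90) recv 30: drop; pos5(id51) recv 90: fwd; pos6(id83) recv 51: drop; pos7(id10) recv 83: fwd; pos0(id16) recv 10: drop
Round 2: pos3(id30) recv 73: fwd; pos4(id90) recv 56: drop; pos6(id83) recv 90: fwd; pos0(id16) recv 83: fwd
Round 3: pos4(id90) recv 73: drop; pos7(id10) recv 90: fwd; pos1(id73) recv 83: fwd
Round 4: pos0(id16) recv 90: fwd; pos2(id56) recv 83: fwd
Round 5: pos1(id73) recv 90: fwd; pos3(id30) recv 83: fwd
Round 6: pos2(id56) recv 90: fwd; pos4(id90) recv 83: drop
Round 7: pos3(id30) recv 90: fwd
Round 8: pos4(id90) recv 90: ELECTED

Answer: 56,73,83,90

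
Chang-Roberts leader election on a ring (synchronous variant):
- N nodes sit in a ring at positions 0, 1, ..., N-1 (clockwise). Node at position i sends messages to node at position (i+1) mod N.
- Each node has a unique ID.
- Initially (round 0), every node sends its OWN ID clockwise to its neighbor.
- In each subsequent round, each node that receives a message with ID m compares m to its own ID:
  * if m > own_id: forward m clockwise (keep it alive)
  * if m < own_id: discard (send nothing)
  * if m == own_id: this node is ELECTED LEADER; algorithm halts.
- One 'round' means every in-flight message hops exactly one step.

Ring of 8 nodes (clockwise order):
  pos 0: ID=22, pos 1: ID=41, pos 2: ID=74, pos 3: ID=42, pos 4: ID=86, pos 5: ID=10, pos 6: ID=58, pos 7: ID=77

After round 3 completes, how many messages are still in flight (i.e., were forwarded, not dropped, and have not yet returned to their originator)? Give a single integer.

Answer: 2

Derivation:
Round 1: pos1(id41) recv 22: drop; pos2(id74) recv 41: drop; pos3(id42) recv 74: fwd; pos4(id86) recv 42: drop; pos5(id10) recv 86: fwd; pos6(id58) recv 10: drop; pos7(id77) recv 58: drop; pos0(id22) recv 77: fwd
Round 2: pos4(id86) recv 74: drop; pos6(id58) recv 86: fwd; pos1(id41) recv 77: fwd
Round 3: pos7(id77) recv 86: fwd; pos2(id74) recv 77: fwd
After round 3: 2 messages still in flight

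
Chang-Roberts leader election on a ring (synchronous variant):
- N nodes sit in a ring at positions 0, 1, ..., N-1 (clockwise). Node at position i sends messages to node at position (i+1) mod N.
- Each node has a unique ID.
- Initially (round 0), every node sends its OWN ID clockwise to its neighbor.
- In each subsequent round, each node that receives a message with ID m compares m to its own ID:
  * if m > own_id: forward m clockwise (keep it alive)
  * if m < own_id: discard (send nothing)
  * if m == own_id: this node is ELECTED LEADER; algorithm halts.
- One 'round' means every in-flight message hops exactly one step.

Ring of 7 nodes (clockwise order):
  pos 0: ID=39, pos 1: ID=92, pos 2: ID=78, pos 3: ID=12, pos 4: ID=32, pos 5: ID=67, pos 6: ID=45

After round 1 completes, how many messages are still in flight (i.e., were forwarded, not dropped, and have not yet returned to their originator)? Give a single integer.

Round 1: pos1(id92) recv 39: drop; pos2(id78) recv 92: fwd; pos3(id12) recv 78: fwd; pos4(id32) recv 12: drop; pos5(id67) recv 32: drop; pos6(id45) recv 67: fwd; pos0(id39) recv 45: fwd
After round 1: 4 messages still in flight

Answer: 4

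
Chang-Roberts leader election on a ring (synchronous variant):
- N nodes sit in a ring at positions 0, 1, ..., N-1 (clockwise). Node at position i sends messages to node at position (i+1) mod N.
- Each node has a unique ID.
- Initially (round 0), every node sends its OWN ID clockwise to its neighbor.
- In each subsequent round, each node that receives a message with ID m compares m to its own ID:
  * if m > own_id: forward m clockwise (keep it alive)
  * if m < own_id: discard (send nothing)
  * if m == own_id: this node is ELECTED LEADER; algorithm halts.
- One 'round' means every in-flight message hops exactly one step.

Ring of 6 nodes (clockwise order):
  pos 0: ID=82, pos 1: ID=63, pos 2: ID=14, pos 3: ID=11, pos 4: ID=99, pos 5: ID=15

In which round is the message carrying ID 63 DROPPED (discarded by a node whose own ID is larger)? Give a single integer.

Answer: 3

Derivation:
Round 1: pos1(id63) recv 82: fwd; pos2(id14) recv 63: fwd; pos3(id11) recv 14: fwd; pos4(id99) recv 11: drop; pos5(id15) recv 99: fwd; pos0(id82) recv 15: drop
Round 2: pos2(id14) recv 82: fwd; pos3(id11) recv 63: fwd; pos4(id99) recv 14: drop; pos0(id82) recv 99: fwd
Round 3: pos3(id11) recv 82: fwd; pos4(id99) recv 63: drop; pos1(id63) recv 99: fwd
Round 4: pos4(id99) recv 82: drop; pos2(id14) recv 99: fwd
Round 5: pos3(id11) recv 99: fwd
Round 6: pos4(id99) recv 99: ELECTED
Message ID 63 originates at pos 1; dropped at pos 4 in round 3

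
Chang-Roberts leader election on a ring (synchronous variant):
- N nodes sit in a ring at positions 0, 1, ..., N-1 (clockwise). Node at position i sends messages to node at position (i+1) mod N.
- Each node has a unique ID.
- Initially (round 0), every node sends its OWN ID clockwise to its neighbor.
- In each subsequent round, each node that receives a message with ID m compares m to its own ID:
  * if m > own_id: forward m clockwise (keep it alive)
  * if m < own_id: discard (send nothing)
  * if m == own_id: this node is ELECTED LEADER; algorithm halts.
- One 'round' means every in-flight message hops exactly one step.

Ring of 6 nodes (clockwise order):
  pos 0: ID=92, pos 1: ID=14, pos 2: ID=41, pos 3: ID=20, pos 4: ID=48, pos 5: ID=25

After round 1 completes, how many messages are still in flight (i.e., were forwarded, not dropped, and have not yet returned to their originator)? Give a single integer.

Answer: 3

Derivation:
Round 1: pos1(id14) recv 92: fwd; pos2(id41) recv 14: drop; pos3(id20) recv 41: fwd; pos4(id48) recv 20: drop; pos5(id25) recv 48: fwd; pos0(id92) recv 25: drop
After round 1: 3 messages still in flight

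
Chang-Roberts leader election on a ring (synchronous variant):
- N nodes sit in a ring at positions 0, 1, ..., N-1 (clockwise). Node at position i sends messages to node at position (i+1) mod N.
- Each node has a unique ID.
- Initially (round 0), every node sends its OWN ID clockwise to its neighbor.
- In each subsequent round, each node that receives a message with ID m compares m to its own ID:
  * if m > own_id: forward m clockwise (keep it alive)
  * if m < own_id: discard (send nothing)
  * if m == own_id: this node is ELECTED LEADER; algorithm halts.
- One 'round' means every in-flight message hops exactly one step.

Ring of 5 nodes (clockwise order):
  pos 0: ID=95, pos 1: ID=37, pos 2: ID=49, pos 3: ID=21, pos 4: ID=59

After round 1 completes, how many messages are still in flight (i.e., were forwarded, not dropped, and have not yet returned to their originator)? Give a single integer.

Round 1: pos1(id37) recv 95: fwd; pos2(id49) recv 37: drop; pos3(id21) recv 49: fwd; pos4(id59) recv 21: drop; pos0(id95) recv 59: drop
After round 1: 2 messages still in flight

Answer: 2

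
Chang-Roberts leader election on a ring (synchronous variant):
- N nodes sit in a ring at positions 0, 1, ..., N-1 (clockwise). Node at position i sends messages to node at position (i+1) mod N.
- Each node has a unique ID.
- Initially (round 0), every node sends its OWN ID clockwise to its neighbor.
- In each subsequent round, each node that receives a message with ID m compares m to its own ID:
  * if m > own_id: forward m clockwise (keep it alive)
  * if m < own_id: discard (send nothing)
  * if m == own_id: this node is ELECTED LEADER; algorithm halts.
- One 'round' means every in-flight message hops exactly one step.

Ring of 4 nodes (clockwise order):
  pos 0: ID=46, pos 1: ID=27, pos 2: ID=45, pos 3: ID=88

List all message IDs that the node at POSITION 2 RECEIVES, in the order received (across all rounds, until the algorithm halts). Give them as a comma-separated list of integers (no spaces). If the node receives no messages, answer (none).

Answer: 27,46,88

Derivation:
Round 1: pos1(id27) recv 46: fwd; pos2(id45) recv 27: drop; pos3(id88) recv 45: drop; pos0(id46) recv 88: fwd
Round 2: pos2(id45) recv 46: fwd; pos1(id27) recv 88: fwd
Round 3: pos3(id88) recv 46: drop; pos2(id45) recv 88: fwd
Round 4: pos3(id88) recv 88: ELECTED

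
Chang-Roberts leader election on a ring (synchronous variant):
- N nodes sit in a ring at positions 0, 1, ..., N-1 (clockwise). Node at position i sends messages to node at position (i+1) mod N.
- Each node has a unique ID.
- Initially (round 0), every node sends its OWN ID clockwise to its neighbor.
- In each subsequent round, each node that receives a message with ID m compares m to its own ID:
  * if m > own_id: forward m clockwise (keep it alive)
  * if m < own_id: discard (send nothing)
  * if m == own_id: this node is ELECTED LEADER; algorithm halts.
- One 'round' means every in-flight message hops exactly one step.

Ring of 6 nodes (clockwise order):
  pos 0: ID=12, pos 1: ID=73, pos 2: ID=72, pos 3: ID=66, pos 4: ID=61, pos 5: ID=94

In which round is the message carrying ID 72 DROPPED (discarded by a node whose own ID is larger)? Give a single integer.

Answer: 3

Derivation:
Round 1: pos1(id73) recv 12: drop; pos2(id72) recv 73: fwd; pos3(id66) recv 72: fwd; pos4(id61) recv 66: fwd; pos5(id94) recv 61: drop; pos0(id12) recv 94: fwd
Round 2: pos3(id66) recv 73: fwd; pos4(id61) recv 72: fwd; pos5(id94) recv 66: drop; pos1(id73) recv 94: fwd
Round 3: pos4(id61) recv 73: fwd; pos5(id94) recv 72: drop; pos2(id72) recv 94: fwd
Round 4: pos5(id94) recv 73: drop; pos3(id66) recv 94: fwd
Round 5: pos4(id61) recv 94: fwd
Round 6: pos5(id94) recv 94: ELECTED
Message ID 72 originates at pos 2; dropped at pos 5 in round 3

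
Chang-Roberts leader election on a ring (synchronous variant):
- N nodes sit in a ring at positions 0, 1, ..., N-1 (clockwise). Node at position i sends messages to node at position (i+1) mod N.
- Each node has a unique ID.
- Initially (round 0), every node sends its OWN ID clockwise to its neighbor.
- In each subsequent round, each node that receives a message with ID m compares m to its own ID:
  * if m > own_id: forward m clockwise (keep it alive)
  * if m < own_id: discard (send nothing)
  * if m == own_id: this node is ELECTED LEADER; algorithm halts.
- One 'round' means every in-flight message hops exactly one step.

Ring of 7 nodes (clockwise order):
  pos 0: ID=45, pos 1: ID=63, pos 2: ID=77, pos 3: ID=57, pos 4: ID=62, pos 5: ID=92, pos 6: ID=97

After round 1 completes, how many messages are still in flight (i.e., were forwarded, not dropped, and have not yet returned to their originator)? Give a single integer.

Round 1: pos1(id63) recv 45: drop; pos2(id77) recv 63: drop; pos3(id57) recv 77: fwd; pos4(id62) recv 57: drop; pos5(id92) recv 62: drop; pos6(id97) recv 92: drop; pos0(id45) recv 97: fwd
After round 1: 2 messages still in flight

Answer: 2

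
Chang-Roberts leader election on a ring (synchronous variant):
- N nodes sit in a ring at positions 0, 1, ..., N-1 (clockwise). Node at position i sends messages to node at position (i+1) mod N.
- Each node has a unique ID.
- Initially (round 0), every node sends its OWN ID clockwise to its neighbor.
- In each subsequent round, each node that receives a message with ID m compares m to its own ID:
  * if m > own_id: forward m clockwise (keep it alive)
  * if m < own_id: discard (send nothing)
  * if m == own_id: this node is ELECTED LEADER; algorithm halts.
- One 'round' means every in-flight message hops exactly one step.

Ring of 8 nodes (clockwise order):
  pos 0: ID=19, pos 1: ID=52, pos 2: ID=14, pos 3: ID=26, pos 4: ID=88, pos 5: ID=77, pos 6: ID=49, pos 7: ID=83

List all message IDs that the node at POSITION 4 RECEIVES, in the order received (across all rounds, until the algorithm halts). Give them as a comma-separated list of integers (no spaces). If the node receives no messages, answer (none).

Round 1: pos1(id52) recv 19: drop; pos2(id14) recv 52: fwd; pos3(id26) recv 14: drop; pos4(id88) recv 26: drop; pos5(id77) recv 88: fwd; pos6(id49) recv 77: fwd; pos7(id83) recv 49: drop; pos0(id19) recv 83: fwd
Round 2: pos3(id26) recv 52: fwd; pos6(id49) recv 88: fwd; pos7(id83) recv 77: drop; pos1(id52) recv 83: fwd
Round 3: pos4(id88) recv 52: drop; pos7(id83) recv 88: fwd; pos2(id14) recv 83: fwd
Round 4: pos0(id19) recv 88: fwd; pos3(id26) recv 83: fwd
Round 5: pos1(id52) recv 88: fwd; pos4(id88) recv 83: drop
Round 6: pos2(id14) recv 88: fwd
Round 7: pos3(id26) recv 88: fwd
Round 8: pos4(id88) recv 88: ELECTED

Answer: 26,52,83,88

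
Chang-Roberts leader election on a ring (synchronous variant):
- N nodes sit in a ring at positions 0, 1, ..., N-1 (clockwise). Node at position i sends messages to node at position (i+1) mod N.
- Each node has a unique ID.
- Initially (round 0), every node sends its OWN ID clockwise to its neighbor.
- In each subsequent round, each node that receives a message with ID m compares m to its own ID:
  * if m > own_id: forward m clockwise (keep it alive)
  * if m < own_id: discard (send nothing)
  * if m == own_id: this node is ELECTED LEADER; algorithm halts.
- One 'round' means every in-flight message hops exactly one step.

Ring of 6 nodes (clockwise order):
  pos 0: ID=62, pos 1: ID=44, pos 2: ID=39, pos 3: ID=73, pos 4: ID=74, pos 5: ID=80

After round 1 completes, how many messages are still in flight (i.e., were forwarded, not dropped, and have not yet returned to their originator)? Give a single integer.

Round 1: pos1(id44) recv 62: fwd; pos2(id39) recv 44: fwd; pos3(id73) recv 39: drop; pos4(id74) recv 73: drop; pos5(id80) recv 74: drop; pos0(id62) recv 80: fwd
After round 1: 3 messages still in flight

Answer: 3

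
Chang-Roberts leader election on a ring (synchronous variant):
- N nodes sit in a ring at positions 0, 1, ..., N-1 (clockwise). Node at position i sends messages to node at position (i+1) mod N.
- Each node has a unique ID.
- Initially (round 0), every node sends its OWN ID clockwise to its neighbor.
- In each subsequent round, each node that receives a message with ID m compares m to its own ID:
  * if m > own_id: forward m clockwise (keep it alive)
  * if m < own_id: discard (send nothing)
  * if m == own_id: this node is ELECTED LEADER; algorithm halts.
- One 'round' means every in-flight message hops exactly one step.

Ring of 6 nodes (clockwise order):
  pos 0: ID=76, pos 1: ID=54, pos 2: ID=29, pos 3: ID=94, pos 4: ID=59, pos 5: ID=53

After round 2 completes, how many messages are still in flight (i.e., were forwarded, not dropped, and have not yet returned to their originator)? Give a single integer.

Round 1: pos1(id54) recv 76: fwd; pos2(id29) recv 54: fwd; pos3(id94) recv 29: drop; pos4(id59) recv 94: fwd; pos5(id53) recv 59: fwd; pos0(id76) recv 53: drop
Round 2: pos2(id29) recv 76: fwd; pos3(id94) recv 54: drop; pos5(id53) recv 94: fwd; pos0(id76) recv 59: drop
After round 2: 2 messages still in flight

Answer: 2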